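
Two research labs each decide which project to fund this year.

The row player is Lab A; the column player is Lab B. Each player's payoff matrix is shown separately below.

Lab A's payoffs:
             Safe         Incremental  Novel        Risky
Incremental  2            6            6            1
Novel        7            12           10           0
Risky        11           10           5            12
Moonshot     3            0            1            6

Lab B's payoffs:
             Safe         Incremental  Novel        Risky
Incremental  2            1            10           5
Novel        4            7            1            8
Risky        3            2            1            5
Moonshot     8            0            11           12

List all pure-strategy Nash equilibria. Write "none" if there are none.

For each player, find the best response to each opponent profile; mutual best responses are the pure NE.
Lab A against Safe: payoffs 2, 7, 11, 3 → best response Risky.
Lab A against Incremental: payoffs 6, 12, 10, 0 → best response Novel.
Lab A against Novel: payoffs 6, 10, 5, 1 → best response Novel.
Lab A against Risky: payoffs 1, 0, 12, 6 → best response Risky.
Lab B against Incremental: payoffs 2, 1, 10, 5 → best response Novel.
Lab B against Novel: payoffs 4, 7, 1, 8 → best response Risky.
Lab B against Risky: payoffs 3, 2, 1, 5 → best response Risky.
Lab B against Moonshot: payoffs 8, 0, 11, 12 → best response Risky.
Mutual best responses: (Risky, Risky).

Pure NE: (Risky, Risky)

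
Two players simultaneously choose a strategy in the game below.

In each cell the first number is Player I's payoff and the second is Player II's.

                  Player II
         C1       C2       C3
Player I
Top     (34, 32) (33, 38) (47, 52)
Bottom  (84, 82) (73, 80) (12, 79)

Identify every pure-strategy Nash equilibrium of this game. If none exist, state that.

(Top, C3), (Bottom, C1)

Mark each player's best response to every combination of opponents' strategies; a profile where every player is best-responding is a pure Nash equilibrium.
Player I against C1: payoffs 34, 84 → best response Bottom.
Player I against C2: payoffs 33, 73 → best response Bottom.
Player I against C3: payoffs 47, 12 → best response Top.
Player II against Top: payoffs 32, 38, 52 → best response C3.
Player II against Bottom: payoffs 82, 80, 79 → best response C1.
Mutual best responses: (Top, C3); (Bottom, C1).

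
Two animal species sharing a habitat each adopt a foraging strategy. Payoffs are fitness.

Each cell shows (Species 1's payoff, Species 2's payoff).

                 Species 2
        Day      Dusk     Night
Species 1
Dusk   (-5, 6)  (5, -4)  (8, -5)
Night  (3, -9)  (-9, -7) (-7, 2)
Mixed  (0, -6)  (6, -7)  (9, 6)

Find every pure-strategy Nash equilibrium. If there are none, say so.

(Dusk, Day): Species 1 can switch to Night (-5 → 3). Not NE.
(Dusk, Dusk): Species 1 can switch to Mixed (5 → 6). Not NE.
(Dusk, Night): Species 1 can switch to Mixed (8 → 9). Not NE.
(Night, Day): Species 2 can switch to Dusk (-9 → -7). Not NE.
(Night, Dusk): Species 1 can switch to Dusk (-9 → 5). Not NE.
(Night, Night): Species 1 can switch to Dusk (-7 → 8). Not NE.
(Mixed, Night): Species 1 gets 9, best alternative 8; Species 2 gets 6, best alternative -6. No profitable deviation — NE.
(The remaining 2 profiles each have a profitable deviation by the same check.)

(Mixed, Night)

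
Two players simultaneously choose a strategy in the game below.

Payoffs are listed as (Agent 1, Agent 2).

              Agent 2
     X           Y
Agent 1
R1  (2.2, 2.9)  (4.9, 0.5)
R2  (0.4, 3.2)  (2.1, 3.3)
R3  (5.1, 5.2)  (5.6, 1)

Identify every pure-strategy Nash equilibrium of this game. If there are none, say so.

(R3, X)

Agent 1 against X: payoffs 2.2, 0.4, 5.1 → best response R3.
Agent 1 against Y: payoffs 4.9, 2.1, 5.6 → best response R3.
Agent 2 against R1: payoffs 2.9, 0.5 → best response X.
Agent 2 against R2: payoffs 3.2, 3.3 → best response Y.
Agent 2 against R3: payoffs 5.2, 1 → best response X.
Mutual best responses: (R3, X).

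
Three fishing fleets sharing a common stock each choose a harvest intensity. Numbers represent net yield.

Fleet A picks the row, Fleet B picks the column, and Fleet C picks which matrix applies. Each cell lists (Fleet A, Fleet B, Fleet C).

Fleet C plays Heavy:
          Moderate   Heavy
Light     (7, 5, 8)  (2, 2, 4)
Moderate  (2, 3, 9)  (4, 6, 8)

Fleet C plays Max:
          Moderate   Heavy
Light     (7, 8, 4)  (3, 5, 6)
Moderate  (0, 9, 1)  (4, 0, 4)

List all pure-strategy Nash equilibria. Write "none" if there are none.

Mark each player's best response to every combination of opponents' strategies; a profile where every player is best-responding is a pure Nash equilibrium.
Fleet A against (Moderate, Heavy): payoffs 7, 2 → best response Light.
Fleet A against (Moderate, Max): payoffs 7, 0 → best response Light.
Fleet A against (Heavy, Heavy): payoffs 2, 4 → best response Moderate.
Fleet A against (Heavy, Max): payoffs 3, 4 → best response Moderate.
Fleet B against (Light, Heavy): payoffs 5, 2 → best response Moderate.
Fleet B against (Light, Max): payoffs 8, 5 → best response Moderate.
Fleet B against (Moderate, Heavy): payoffs 3, 6 → best response Heavy.
Fleet B against (Moderate, Max): payoffs 9, 0 → best response Moderate.
Fleet C against (Light, Moderate): payoffs 8, 4 → best response Heavy.
Fleet C against (Light, Heavy): payoffs 4, 6 → best response Max.
Fleet C against (Moderate, Moderate): payoffs 9, 1 → best response Heavy.
Fleet C against (Moderate, Heavy): payoffs 8, 4 → best response Heavy.
Mutual best responses: (Light, Moderate, Heavy); (Moderate, Heavy, Heavy).

(Light, Moderate, Heavy); (Moderate, Heavy, Heavy)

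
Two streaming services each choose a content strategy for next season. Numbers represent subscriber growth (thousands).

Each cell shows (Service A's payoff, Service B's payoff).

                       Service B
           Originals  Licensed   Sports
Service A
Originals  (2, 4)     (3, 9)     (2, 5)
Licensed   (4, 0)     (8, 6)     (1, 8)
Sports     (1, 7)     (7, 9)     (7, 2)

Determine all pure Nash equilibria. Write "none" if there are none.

There is no pure-strategy Nash equilibrium.

For each player, find the best response to each opponent profile; mutual best responses are the pure NE.
Service A against Originals: payoffs 2, 4, 1 → best response Licensed.
Service A against Licensed: payoffs 3, 8, 7 → best response Licensed.
Service A against Sports: payoffs 2, 1, 7 → best response Sports.
Service B against Originals: payoffs 4, 9, 5 → best response Licensed.
Service B against Licensed: payoffs 0, 6, 8 → best response Sports.
Service B against Sports: payoffs 7, 9, 2 → best response Licensed.
No profile is a mutual best response for all players.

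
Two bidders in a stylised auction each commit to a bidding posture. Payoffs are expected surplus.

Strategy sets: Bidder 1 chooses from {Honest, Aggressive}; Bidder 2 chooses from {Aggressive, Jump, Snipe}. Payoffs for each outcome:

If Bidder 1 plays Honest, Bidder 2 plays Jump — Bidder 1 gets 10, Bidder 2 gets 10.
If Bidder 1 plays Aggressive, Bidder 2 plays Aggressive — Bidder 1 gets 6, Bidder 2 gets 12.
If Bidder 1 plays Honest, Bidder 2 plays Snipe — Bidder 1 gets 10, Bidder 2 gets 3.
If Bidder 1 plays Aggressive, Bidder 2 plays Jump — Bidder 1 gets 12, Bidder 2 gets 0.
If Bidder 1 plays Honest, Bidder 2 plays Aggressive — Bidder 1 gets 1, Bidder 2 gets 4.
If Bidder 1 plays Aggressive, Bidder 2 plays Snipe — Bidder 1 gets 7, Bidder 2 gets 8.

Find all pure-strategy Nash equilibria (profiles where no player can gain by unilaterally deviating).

For each player, find the best response to each opponent profile; mutual best responses are the pure NE.
Bidder 1 against Aggressive: payoffs 1, 6 → best response Aggressive.
Bidder 1 against Jump: payoffs 10, 12 → best response Aggressive.
Bidder 1 against Snipe: payoffs 10, 7 → best response Honest.
Bidder 2 against Honest: payoffs 4, 10, 3 → best response Jump.
Bidder 2 against Aggressive: payoffs 12, 0, 8 → best response Aggressive.
Mutual best responses: (Aggressive, Aggressive).

Pure NE: (Aggressive, Aggressive)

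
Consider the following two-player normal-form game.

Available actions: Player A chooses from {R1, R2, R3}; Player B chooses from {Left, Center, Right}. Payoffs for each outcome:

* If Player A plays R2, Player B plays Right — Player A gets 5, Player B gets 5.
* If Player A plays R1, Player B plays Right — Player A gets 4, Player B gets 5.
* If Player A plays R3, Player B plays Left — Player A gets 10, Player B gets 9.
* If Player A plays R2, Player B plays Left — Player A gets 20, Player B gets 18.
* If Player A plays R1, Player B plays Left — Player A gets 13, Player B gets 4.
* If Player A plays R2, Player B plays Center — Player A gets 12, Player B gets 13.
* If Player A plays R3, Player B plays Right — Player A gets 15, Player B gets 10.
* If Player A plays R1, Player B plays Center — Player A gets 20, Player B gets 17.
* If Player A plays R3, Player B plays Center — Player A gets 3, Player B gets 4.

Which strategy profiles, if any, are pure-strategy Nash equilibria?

The pure Nash equilibria are (R1, Center) and (R2, Left) and (R3, Right).

(R1, Left): Player A can switch to R2 (13 → 20). Not NE.
(R1, Center): Player A gets 20, best alternative 12; Player B gets 17, best alternative 5. No profitable deviation — NE.
(R1, Right): Player A can switch to R2 (4 → 5). Not NE.
(R2, Left): Player A gets 20, best alternative 13; Player B gets 18, best alternative 13. No profitable deviation — NE.
(R2, Center): Player A can switch to R1 (12 → 20). Not NE.
(R2, Right): Player A can switch to R3 (5 → 15). Not NE.
(R3, Left): Player A can switch to R1 (10 → 13). Not NE.
(R3, Center): Player A can switch to R1 (3 → 20). Not NE.
(R3, Right): Player A gets 15, best alternative 5; Player B gets 10, best alternative 9. No profitable deviation — NE.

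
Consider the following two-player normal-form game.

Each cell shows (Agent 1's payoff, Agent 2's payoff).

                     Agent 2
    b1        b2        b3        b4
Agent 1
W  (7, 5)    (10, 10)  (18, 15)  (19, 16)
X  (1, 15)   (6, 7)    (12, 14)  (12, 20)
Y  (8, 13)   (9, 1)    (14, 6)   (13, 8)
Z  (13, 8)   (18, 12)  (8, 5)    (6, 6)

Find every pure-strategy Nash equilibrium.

The pure Nash equilibria are (W, b4) and (Z, b2).

Agent 1 against b1: payoffs 7, 1, 8, 13 → best response Z.
Agent 1 against b2: payoffs 10, 6, 9, 18 → best response Z.
Agent 1 against b3: payoffs 18, 12, 14, 8 → best response W.
Agent 1 against b4: payoffs 19, 12, 13, 6 → best response W.
Agent 2 against W: payoffs 5, 10, 15, 16 → best response b4.
Agent 2 against X: payoffs 15, 7, 14, 20 → best response b4.
Agent 2 against Y: payoffs 13, 1, 6, 8 → best response b1.
Agent 2 against Z: payoffs 8, 12, 5, 6 → best response b2.
Mutual best responses: (W, b4); (Z, b2).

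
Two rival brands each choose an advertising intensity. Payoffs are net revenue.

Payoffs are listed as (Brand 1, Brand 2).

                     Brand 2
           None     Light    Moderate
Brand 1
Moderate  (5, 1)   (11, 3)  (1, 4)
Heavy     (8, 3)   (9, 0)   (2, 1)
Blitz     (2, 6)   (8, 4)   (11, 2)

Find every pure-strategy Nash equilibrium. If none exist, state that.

(Heavy, None)

(Moderate, None): Brand 1 can switch to Heavy (5 → 8). Not NE.
(Moderate, Light): Brand 2 can switch to Moderate (3 → 4). Not NE.
(Moderate, Moderate): Brand 1 can switch to Heavy (1 → 2). Not NE.
(Heavy, None): Brand 1 gets 8, best alternative 5; Brand 2 gets 3, best alternative 1. No profitable deviation — NE.
(Heavy, Light): Brand 1 can switch to Moderate (9 → 11). Not NE.
(Heavy, Moderate): Brand 1 can switch to Blitz (2 → 11). Not NE.
(Blitz, None): Brand 1 can switch to Moderate (2 → 5). Not NE.
(Blitz, Light): Brand 1 can switch to Moderate (8 → 11). Not NE.
(Blitz, Moderate): Brand 2 can switch to None (2 → 6). Not NE.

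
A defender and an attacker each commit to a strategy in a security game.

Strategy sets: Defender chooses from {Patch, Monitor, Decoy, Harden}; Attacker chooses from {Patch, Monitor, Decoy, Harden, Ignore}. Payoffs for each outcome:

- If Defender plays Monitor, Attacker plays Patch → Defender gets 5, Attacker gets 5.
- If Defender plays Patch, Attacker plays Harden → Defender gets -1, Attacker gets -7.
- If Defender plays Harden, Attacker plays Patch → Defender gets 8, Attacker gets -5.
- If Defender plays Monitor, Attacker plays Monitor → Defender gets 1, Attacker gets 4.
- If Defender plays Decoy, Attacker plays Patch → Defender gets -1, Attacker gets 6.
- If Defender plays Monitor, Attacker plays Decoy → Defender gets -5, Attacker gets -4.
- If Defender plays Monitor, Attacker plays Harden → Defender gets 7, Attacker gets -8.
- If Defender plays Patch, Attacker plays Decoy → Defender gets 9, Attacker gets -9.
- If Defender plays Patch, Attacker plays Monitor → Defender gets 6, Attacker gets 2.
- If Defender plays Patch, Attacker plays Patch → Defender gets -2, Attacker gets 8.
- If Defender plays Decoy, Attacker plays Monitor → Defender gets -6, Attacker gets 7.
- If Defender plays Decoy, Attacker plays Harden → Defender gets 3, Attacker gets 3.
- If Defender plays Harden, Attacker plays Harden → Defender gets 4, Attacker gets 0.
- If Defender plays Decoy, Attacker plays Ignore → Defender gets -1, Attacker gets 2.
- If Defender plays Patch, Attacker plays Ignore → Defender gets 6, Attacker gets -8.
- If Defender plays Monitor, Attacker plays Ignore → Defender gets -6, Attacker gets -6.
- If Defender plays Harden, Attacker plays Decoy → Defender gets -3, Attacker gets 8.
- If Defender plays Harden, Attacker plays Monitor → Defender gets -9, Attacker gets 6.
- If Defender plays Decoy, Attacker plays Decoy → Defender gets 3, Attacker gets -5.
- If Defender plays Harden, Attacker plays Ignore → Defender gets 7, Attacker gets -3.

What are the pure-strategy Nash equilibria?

This game has no pure Nash equilibrium.

For each player, find the best response to each opponent profile; mutual best responses are the pure NE.
Defender against Patch: payoffs -2, 5, -1, 8 → best response Harden.
Defender against Monitor: payoffs 6, 1, -6, -9 → best response Patch.
Defender against Decoy: payoffs 9, -5, 3, -3 → best response Patch.
Defender against Harden: payoffs -1, 7, 3, 4 → best response Monitor.
Defender against Ignore: payoffs 6, -6, -1, 7 → best response Harden.
Attacker against Patch: payoffs 8, 2, -9, -7, -8 → best response Patch.
Attacker against Monitor: payoffs 5, 4, -4, -8, -6 → best response Patch.
Attacker against Decoy: payoffs 6, 7, -5, 3, 2 → best response Monitor.
Attacker against Harden: payoffs -5, 6, 8, 0, -3 → best response Decoy.
No profile is a mutual best response for all players.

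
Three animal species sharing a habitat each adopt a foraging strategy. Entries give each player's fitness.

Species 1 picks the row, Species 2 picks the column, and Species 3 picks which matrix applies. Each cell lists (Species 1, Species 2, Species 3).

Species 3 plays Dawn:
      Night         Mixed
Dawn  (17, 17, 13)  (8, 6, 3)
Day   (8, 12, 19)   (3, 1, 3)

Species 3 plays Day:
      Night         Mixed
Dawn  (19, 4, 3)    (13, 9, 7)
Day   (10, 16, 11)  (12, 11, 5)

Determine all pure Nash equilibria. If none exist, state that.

Pure-strategy Nash equilibria: (Dawn, Night, Dawn); (Dawn, Mixed, Day)

Species 1 against (Night, Dawn): payoffs 17, 8 → best response Dawn.
Species 1 against (Night, Day): payoffs 19, 10 → best response Dawn.
Species 1 against (Mixed, Dawn): payoffs 8, 3 → best response Dawn.
Species 1 against (Mixed, Day): payoffs 13, 12 → best response Dawn.
Species 2 against (Dawn, Dawn): payoffs 17, 6 → best response Night.
Species 2 against (Dawn, Day): payoffs 4, 9 → best response Mixed.
Species 2 against (Day, Dawn): payoffs 12, 1 → best response Night.
Species 2 against (Day, Day): payoffs 16, 11 → best response Night.
Species 3 against (Dawn, Night): payoffs 13, 3 → best response Dawn.
Species 3 against (Dawn, Mixed): payoffs 3, 7 → best response Day.
Species 3 against (Day, Night): payoffs 19, 11 → best response Dawn.
Species 3 against (Day, Mixed): payoffs 3, 5 → best response Day.
Mutual best responses: (Dawn, Night, Dawn); (Dawn, Mixed, Day).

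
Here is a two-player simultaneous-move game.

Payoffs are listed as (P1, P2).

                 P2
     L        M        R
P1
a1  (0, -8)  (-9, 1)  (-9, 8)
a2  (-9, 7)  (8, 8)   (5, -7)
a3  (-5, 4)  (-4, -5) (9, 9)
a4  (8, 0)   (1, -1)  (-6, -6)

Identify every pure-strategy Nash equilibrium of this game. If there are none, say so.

(a2, M); (a3, R); (a4, L)

(a1, L): P1 can switch to a4 (0 → 8). Not NE.
(a1, M): P1 can switch to a2 (-9 → 8). Not NE.
(a1, R): P1 can switch to a2 (-9 → 5). Not NE.
(a2, L): P1 can switch to a1 (-9 → 0). Not NE.
(a2, M): P1 gets 8, best alternative 1; P2 gets 8, best alternative 7. No profitable deviation — NE.
(a2, R): P1 can switch to a3 (5 → 9). Not NE.
(a3, L): P1 can switch to a1 (-5 → 0). Not NE.
(a3, M): P1 can switch to a2 (-4 → 8). Not NE.
(a3, R): P1 gets 9, best alternative 5; P2 gets 9, best alternative 4. No profitable deviation — NE.
(a4, L): P1 gets 8, best alternative 0; P2 gets 0, best alternative -1. No profitable deviation — NE.
(a4, M): P1 can switch to a2 (1 → 8). Not NE.
(The remaining 1 profile has a profitable deviation by the same check.)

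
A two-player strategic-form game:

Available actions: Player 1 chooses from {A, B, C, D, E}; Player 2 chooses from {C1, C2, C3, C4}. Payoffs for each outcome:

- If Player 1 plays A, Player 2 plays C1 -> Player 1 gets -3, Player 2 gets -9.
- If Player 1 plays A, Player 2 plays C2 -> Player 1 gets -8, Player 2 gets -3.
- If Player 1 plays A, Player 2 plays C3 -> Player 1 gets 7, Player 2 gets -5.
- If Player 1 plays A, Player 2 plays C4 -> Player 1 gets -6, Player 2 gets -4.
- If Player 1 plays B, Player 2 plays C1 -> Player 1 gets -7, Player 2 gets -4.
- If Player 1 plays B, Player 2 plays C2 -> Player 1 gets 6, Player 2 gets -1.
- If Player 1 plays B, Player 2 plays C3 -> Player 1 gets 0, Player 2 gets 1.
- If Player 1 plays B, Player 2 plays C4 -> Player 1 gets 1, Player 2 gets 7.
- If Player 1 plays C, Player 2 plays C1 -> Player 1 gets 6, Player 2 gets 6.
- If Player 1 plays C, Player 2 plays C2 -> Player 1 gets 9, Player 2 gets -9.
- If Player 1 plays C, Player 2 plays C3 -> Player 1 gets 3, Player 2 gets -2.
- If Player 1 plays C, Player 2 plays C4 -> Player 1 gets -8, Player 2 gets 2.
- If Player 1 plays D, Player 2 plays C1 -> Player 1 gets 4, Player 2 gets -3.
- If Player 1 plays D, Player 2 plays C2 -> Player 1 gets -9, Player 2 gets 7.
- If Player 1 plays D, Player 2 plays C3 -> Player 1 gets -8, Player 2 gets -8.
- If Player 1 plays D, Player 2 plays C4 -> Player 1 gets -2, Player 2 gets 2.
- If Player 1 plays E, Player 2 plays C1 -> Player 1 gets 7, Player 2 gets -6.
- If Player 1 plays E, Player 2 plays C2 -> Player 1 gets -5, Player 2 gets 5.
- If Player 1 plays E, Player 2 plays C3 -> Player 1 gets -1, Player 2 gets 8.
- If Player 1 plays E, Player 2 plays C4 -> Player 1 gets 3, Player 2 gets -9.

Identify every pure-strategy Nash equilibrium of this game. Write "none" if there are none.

(A, C1): Player 1 can switch to C (-3 → 6). Not NE.
(A, C2): Player 1 can switch to B (-8 → 6). Not NE.
(A, C3): Player 2 can switch to C2 (-5 → -3). Not NE.
(A, C4): Player 1 can switch to B (-6 → 1). Not NE.
(B, C1): Player 1 can switch to A (-7 → -3). Not NE.
(B, C2): Player 1 can switch to C (6 → 9). Not NE.
(The remaining 14 profiles each have a profitable deviation by the same check.)

none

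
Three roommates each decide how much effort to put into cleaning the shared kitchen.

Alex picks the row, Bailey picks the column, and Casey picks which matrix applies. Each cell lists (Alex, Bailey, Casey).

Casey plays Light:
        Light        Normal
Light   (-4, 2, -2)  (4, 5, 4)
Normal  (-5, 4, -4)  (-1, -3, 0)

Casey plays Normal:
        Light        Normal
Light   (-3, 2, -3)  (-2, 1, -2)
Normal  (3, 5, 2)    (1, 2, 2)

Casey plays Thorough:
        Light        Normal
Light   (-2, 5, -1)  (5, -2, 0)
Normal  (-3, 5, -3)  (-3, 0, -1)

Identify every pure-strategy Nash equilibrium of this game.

(Light, Light, Thorough); (Light, Normal, Light); (Normal, Light, Normal)

Alex against (Light, Light): payoffs -4, -5 → best response Light.
Alex against (Light, Normal): payoffs -3, 3 → best response Normal.
Alex against (Light, Thorough): payoffs -2, -3 → best response Light.
Alex against (Normal, Light): payoffs 4, -1 → best response Light.
Alex against (Normal, Normal): payoffs -2, 1 → best response Normal.
Alex against (Normal, Thorough): payoffs 5, -3 → best response Light.
Bailey against (Light, Light): payoffs 2, 5 → best response Normal.
Bailey against (Light, Normal): payoffs 2, 1 → best response Light.
Bailey against (Light, Thorough): payoffs 5, -2 → best response Light.
Bailey against (Normal, Light): payoffs 4, -3 → best response Light.
Bailey against (Normal, Normal): payoffs 5, 2 → best response Light.
Bailey against (Normal, Thorough): payoffs 5, 0 → best response Light.
Casey against (Light, Light): payoffs -2, -3, -1 → best response Thorough.
Casey against (Light, Normal): payoffs 4, -2, 0 → best response Light.
Casey against (Normal, Light): payoffs -4, 2, -3 → best response Normal.
Casey against (Normal, Normal): payoffs 0, 2, -1 → best response Normal.
Mutual best responses: (Light, Light, Thorough); (Light, Normal, Light); (Normal, Light, Normal).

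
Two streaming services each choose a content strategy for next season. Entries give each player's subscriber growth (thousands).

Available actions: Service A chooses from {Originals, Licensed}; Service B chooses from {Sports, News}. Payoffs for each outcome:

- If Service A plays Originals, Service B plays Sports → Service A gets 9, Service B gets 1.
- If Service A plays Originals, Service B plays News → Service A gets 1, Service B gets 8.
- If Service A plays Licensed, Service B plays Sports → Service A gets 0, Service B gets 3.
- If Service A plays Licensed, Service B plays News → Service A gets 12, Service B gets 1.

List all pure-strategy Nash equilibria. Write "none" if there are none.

There is no pure-strategy Nash equilibrium.

Service A against Sports: payoffs 9, 0 → best response Originals.
Service A against News: payoffs 1, 12 → best response Licensed.
Service B against Originals: payoffs 1, 8 → best response News.
Service B against Licensed: payoffs 3, 1 → best response Sports.
No profile is a mutual best response for all players.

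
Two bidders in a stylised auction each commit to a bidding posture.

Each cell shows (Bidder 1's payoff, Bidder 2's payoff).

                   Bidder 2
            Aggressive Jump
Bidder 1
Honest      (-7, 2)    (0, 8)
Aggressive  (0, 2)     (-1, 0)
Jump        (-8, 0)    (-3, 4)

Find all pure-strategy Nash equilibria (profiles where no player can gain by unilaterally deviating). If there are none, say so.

Pure-strategy Nash equilibria: (Honest, Jump); (Aggressive, Aggressive)

For each strategy profile, look for a profitable unilateral deviation.
(Honest, Aggressive): Bidder 1 can switch to Aggressive (-7 → 0). Not NE.
(Honest, Jump): Bidder 1 gets 0, best alternative -1; Bidder 2 gets 8, best alternative 2. No profitable deviation — NE.
(Aggressive, Aggressive): Bidder 1 gets 0, best alternative -7; Bidder 2 gets 2, best alternative 0. No profitable deviation — NE.
(Aggressive, Jump): Bidder 1 can switch to Honest (-1 → 0). Not NE.
(Jump, Aggressive): Bidder 1 can switch to Honest (-8 → -7). Not NE.
(Jump, Jump): Bidder 1 can switch to Honest (-3 → 0). Not NE.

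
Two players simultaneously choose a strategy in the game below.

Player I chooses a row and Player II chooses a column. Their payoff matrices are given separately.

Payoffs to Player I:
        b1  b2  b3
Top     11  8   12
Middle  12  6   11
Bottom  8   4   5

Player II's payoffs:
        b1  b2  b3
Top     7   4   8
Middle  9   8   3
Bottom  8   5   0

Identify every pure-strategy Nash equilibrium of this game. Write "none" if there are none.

The pure Nash equilibria are (Top, b3); (Middle, b1).

Mark each player's best response to every combination of opponents' strategies; a profile where every player is best-responding is a pure Nash equilibrium.
Player I against b1: payoffs 11, 12, 8 → best response Middle.
Player I against b2: payoffs 8, 6, 4 → best response Top.
Player I against b3: payoffs 12, 11, 5 → best response Top.
Player II against Top: payoffs 7, 4, 8 → best response b3.
Player II against Middle: payoffs 9, 8, 3 → best response b1.
Player II against Bottom: payoffs 8, 5, 0 → best response b1.
Mutual best responses: (Top, b3); (Middle, b1).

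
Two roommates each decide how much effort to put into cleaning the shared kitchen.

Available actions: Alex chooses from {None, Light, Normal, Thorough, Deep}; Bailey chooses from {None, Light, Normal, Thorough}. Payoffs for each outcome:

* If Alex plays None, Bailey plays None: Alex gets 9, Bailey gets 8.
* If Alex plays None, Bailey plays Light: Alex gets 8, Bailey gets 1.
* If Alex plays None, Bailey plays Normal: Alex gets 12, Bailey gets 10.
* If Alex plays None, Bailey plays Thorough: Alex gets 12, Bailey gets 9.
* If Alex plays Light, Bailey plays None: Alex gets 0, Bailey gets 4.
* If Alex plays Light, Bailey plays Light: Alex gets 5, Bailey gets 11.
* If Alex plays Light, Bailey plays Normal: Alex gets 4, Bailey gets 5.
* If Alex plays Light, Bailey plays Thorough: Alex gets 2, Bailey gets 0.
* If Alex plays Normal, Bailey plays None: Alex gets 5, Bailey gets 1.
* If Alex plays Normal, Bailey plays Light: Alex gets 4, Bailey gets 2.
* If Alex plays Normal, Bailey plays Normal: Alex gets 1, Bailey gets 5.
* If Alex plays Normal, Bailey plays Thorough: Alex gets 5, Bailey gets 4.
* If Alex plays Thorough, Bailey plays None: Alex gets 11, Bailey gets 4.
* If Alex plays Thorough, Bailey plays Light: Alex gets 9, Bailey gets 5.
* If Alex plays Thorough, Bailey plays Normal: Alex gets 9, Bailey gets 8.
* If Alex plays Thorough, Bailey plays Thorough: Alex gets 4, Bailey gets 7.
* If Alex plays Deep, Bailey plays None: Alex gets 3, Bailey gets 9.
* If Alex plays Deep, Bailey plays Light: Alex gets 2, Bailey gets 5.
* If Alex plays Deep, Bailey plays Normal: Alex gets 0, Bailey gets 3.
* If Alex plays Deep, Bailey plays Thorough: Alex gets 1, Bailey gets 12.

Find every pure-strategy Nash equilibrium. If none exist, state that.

(None, None): Alex can switch to Thorough (9 → 11). Not NE.
(None, Light): Alex can switch to Thorough (8 → 9). Not NE.
(None, Normal): Alex gets 12, best alternative 9; Bailey gets 10, best alternative 9. No profitable deviation — NE.
(None, Thorough): Bailey can switch to Normal (9 → 10). Not NE.
(Light, None): Alex can switch to None (0 → 9). Not NE.
(Light, Light): Alex can switch to None (5 → 8). Not NE.
(Light, Normal): Alex can switch to None (4 → 12). Not NE.
(Light, Thorough): Alex can switch to None (2 → 12). Not NE.
(Normal, None): Alex can switch to None (5 → 9). Not NE.
(Normal, Light): Alex can switch to None (4 → 8). Not NE.
(Normal, Normal): Alex can switch to None (1 → 12). Not NE.
(Normal, Thorough): Alex can switch to None (5 → 12). Not NE.
(Thorough, None): Bailey can switch to Light (4 → 5). Not NE.
(The remaining 7 profiles each have a profitable deviation by the same check.)

(None, Normal)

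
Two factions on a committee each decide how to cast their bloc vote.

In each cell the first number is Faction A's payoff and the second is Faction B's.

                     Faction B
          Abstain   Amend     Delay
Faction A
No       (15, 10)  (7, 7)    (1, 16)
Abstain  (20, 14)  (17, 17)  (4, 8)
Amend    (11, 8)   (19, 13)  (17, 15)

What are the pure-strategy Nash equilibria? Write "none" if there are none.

Check each profile: it is a Nash equilibrium iff no player can strictly gain by switching unilaterally.
(No, Abstain): Faction A can switch to Abstain (15 → 20). Not NE.
(No, Amend): Faction A can switch to Abstain (7 → 17). Not NE.
(No, Delay): Faction A can switch to Abstain (1 → 4). Not NE.
(Abstain, Abstain): Faction B can switch to Amend (14 → 17). Not NE.
(Abstain, Amend): Faction A can switch to Amend (17 → 19). Not NE.
(Abstain, Delay): Faction A can switch to Amend (4 → 17). Not NE.
(Amend, Abstain): Faction A can switch to No (11 → 15). Not NE.
(Amend, Amend): Faction B can switch to Delay (13 → 15). Not NE.
(Amend, Delay): Faction A gets 17, best alternative 4; Faction B gets 15, best alternative 13. No profitable deviation — NE.

(Amend, Delay)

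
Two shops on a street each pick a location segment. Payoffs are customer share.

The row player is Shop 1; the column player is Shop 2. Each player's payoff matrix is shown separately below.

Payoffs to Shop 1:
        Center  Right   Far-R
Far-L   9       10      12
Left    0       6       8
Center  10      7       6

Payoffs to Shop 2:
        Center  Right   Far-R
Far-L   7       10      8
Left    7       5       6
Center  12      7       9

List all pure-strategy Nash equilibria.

Pure-strategy Nash equilibria: (Far-L, Right) and (Center, Center)

For each player, find the best response to each opponent profile; mutual best responses are the pure NE.
Shop 1 against Center: payoffs 9, 0, 10 → best response Center.
Shop 1 against Right: payoffs 10, 6, 7 → best response Far-L.
Shop 1 against Far-R: payoffs 12, 8, 6 → best response Far-L.
Shop 2 against Far-L: payoffs 7, 10, 8 → best response Right.
Shop 2 against Left: payoffs 7, 5, 6 → best response Center.
Shop 2 against Center: payoffs 12, 7, 9 → best response Center.
Mutual best responses: (Far-L, Right); (Center, Center).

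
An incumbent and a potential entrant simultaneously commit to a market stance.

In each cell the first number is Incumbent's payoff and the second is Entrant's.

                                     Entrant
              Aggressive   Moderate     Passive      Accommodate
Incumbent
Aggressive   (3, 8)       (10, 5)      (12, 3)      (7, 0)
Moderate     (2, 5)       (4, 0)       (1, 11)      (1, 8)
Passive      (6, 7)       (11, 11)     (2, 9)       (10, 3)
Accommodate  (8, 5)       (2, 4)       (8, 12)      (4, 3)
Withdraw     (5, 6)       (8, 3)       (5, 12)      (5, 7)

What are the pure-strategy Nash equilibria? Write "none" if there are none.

Incumbent against Aggressive: payoffs 3, 2, 6, 8, 5 → best response Accommodate.
Incumbent against Moderate: payoffs 10, 4, 11, 2, 8 → best response Passive.
Incumbent against Passive: payoffs 12, 1, 2, 8, 5 → best response Aggressive.
Incumbent against Accommodate: payoffs 7, 1, 10, 4, 5 → best response Passive.
Entrant against Aggressive: payoffs 8, 5, 3, 0 → best response Aggressive.
Entrant against Moderate: payoffs 5, 0, 11, 8 → best response Passive.
Entrant against Passive: payoffs 7, 11, 9, 3 → best response Moderate.
Entrant against Accommodate: payoffs 5, 4, 12, 3 → best response Passive.
Entrant against Withdraw: payoffs 6, 3, 12, 7 → best response Passive.
Mutual best responses: (Passive, Moderate).

The unique pure-strategy Nash equilibrium is (Passive, Moderate).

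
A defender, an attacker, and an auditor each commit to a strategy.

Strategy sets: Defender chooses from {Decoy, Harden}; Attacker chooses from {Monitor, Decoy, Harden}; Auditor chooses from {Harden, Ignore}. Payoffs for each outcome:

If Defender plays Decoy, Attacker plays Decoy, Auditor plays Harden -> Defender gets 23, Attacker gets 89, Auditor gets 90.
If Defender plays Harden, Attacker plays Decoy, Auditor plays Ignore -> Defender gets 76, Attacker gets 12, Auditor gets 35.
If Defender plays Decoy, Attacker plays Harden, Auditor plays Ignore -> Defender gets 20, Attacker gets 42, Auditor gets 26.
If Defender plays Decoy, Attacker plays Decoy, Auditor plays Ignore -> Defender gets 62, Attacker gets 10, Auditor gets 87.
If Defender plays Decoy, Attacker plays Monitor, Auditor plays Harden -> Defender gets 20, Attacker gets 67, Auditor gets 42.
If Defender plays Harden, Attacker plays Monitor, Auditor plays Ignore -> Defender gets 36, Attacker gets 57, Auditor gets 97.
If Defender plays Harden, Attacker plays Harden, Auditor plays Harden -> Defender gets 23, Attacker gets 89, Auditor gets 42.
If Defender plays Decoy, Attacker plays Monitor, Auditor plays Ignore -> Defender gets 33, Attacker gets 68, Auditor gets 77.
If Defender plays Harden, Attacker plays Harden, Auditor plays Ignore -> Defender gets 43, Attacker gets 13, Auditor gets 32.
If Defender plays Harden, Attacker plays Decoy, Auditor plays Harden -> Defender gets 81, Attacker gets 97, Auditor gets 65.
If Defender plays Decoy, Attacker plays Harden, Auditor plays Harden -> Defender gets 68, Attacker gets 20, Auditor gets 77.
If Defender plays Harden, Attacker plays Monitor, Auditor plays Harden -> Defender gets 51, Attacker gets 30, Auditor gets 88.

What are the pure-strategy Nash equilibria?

The pure Nash equilibria are (Harden, Monitor, Ignore), (Harden, Decoy, Harden).

(Decoy, Monitor, Harden): Defender can switch to Harden (20 → 51). Not NE.
(Decoy, Monitor, Ignore): Defender can switch to Harden (33 → 36). Not NE.
(Decoy, Decoy, Harden): Defender can switch to Harden (23 → 81). Not NE.
(Decoy, Decoy, Ignore): Defender can switch to Harden (62 → 76). Not NE.
(Decoy, Harden, Harden): Attacker can switch to Monitor (20 → 67). Not NE.
(Decoy, Harden, Ignore): Defender can switch to Harden (20 → 43). Not NE.
(Harden, Monitor, Harden): Attacker can switch to Decoy (30 → 97). Not NE.
(Harden, Monitor, Ignore): Defender gets 36, best alternative 33; Attacker gets 57, best alternative 13; Auditor gets 97, best alternative 88. No profitable deviation — NE.
(Harden, Decoy, Harden): Defender gets 81, best alternative 23; Attacker gets 97, best alternative 89; Auditor gets 65, best alternative 35. No profitable deviation — NE.
(Harden, Decoy, Ignore): Attacker can switch to Monitor (12 → 57). Not NE.
(Harden, Harden, Harden): Defender can switch to Decoy (23 → 68). Not NE.
(Harden, Harden, Ignore): Attacker can switch to Monitor (13 → 57). Not NE.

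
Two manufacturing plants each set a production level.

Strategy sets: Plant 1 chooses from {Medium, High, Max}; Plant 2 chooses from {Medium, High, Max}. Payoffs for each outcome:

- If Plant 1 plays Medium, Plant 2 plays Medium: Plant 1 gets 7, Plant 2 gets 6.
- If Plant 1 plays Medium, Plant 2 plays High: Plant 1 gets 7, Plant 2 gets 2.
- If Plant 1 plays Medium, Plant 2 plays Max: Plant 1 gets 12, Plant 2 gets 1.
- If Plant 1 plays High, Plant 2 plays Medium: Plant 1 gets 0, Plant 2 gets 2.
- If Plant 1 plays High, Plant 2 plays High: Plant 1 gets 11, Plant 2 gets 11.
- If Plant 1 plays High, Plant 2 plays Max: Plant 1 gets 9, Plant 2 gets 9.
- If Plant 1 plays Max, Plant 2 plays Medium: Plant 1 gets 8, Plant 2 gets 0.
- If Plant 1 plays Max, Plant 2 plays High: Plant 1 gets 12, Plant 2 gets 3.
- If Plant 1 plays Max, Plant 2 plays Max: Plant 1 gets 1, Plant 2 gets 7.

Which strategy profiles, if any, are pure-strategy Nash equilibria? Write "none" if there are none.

none

For each strategy profile, look for a profitable unilateral deviation.
(Medium, Medium): Plant 1 can switch to Max (7 → 8). Not NE.
(Medium, High): Plant 1 can switch to High (7 → 11). Not NE.
(Medium, Max): Plant 2 can switch to Medium (1 → 6). Not NE.
(High, Medium): Plant 1 can switch to Medium (0 → 7). Not NE.
(High, High): Plant 1 can switch to Max (11 → 12). Not NE.
(High, Max): Plant 1 can switch to Medium (9 → 12). Not NE.
(Max, Medium): Plant 2 can switch to High (0 → 3). Not NE.
(Max, High): Plant 2 can switch to Max (3 → 7). Not NE.
(Max, Max): Plant 1 can switch to Medium (1 → 12). Not NE.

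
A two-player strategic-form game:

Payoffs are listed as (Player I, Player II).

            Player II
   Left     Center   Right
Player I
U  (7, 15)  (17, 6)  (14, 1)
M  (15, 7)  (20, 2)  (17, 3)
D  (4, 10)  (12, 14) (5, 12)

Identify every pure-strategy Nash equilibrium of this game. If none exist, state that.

(M, Left)

For each strategy profile, look for a profitable unilateral deviation.
(U, Left): Player I can switch to M (7 → 15). Not NE.
(U, Center): Player I can switch to M (17 → 20). Not NE.
(U, Right): Player I can switch to M (14 → 17). Not NE.
(M, Left): Player I gets 15, best alternative 7; Player II gets 7, best alternative 3. No profitable deviation — NE.
(M, Center): Player II can switch to Left (2 → 7). Not NE.
(M, Right): Player II can switch to Left (3 → 7). Not NE.
(D, Left): Player I can switch to U (4 → 7). Not NE.
(D, Center): Player I can switch to U (12 → 17). Not NE.
(D, Right): Player I can switch to U (5 → 14). Not NE.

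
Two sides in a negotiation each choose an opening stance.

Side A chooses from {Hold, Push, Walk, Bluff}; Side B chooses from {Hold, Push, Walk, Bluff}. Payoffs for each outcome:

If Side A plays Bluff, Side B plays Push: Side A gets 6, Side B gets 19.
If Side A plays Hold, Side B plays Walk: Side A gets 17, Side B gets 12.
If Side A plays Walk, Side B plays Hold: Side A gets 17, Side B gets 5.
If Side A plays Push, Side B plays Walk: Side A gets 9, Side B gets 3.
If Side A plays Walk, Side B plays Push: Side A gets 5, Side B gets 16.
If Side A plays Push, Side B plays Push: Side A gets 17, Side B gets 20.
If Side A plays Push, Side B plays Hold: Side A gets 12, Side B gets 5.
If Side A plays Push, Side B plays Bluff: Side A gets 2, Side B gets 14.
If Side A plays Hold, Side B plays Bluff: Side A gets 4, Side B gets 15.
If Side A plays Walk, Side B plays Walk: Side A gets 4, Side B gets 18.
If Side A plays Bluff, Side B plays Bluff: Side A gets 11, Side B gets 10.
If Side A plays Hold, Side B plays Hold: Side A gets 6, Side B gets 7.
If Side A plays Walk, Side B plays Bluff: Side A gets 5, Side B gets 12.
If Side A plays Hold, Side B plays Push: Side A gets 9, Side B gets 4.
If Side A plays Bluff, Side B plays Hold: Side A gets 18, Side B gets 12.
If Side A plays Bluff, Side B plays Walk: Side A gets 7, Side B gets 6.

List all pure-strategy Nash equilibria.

For each strategy profile, look for a profitable unilateral deviation.
(Hold, Hold): Side A can switch to Push (6 → 12). Not NE.
(Hold, Push): Side A can switch to Push (9 → 17). Not NE.
(Hold, Walk): Side B can switch to Bluff (12 → 15). Not NE.
(Hold, Bluff): Side A can switch to Walk (4 → 5). Not NE.
(Push, Hold): Side A can switch to Walk (12 → 17). Not NE.
(Push, Push): Side A gets 17, best alternative 9; Side B gets 20, best alternative 14. No profitable deviation — NE.
(Push, Walk): Side A can switch to Hold (9 → 17). Not NE.
(Push, Bluff): Side A can switch to Hold (2 → 4). Not NE.
(Walk, Hold): Side A can switch to Bluff (17 → 18). Not NE.
(Walk, Push): Side A can switch to Hold (5 → 9). Not NE.
(Walk, Walk): Side A can switch to Hold (4 → 17). Not NE.
(Walk, Bluff): Side A can switch to Bluff (5 → 11). Not NE.
(Bluff, Hold): Side B can switch to Push (12 → 19). Not NE.
(The remaining 3 profiles each have a profitable deviation by the same check.)

Pure NE: (Push, Push)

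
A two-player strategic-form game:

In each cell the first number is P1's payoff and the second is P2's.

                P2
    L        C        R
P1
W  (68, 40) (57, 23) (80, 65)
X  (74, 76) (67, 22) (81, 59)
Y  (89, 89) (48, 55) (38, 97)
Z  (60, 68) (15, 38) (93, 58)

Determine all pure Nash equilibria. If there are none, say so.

none

For each player, find the best response to each opponent profile; mutual best responses are the pure NE.
P1 against L: payoffs 68, 74, 89, 60 → best response Y.
P1 against C: payoffs 57, 67, 48, 15 → best response X.
P1 against R: payoffs 80, 81, 38, 93 → best response Z.
P2 against W: payoffs 40, 23, 65 → best response R.
P2 against X: payoffs 76, 22, 59 → best response L.
P2 against Y: payoffs 89, 55, 97 → best response R.
P2 against Z: payoffs 68, 38, 58 → best response L.
No profile is a mutual best response for all players.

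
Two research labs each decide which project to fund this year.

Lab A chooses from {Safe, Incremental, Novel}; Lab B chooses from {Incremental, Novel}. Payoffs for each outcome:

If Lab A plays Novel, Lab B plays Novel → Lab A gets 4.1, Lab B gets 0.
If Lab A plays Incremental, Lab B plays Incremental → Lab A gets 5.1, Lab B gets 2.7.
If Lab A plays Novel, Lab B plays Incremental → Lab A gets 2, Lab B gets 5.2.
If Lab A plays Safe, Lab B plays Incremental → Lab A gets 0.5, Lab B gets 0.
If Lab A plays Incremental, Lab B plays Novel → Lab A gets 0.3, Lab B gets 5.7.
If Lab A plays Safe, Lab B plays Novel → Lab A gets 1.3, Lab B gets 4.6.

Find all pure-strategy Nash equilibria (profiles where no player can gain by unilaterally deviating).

(Safe, Incremental): Lab A can switch to Incremental (0.5 → 5.1). Not NE.
(Safe, Novel): Lab A can switch to Novel (1.3 → 4.1). Not NE.
(Incremental, Incremental): Lab B can switch to Novel (2.7 → 5.7). Not NE.
(Incremental, Novel): Lab A can switch to Safe (0.3 → 1.3). Not NE.
(Novel, Incremental): Lab A can switch to Incremental (2 → 5.1). Not NE.
(Novel, Novel): Lab B can switch to Incremental (0 → 5.2). Not NE.

This game has no pure Nash equilibrium.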